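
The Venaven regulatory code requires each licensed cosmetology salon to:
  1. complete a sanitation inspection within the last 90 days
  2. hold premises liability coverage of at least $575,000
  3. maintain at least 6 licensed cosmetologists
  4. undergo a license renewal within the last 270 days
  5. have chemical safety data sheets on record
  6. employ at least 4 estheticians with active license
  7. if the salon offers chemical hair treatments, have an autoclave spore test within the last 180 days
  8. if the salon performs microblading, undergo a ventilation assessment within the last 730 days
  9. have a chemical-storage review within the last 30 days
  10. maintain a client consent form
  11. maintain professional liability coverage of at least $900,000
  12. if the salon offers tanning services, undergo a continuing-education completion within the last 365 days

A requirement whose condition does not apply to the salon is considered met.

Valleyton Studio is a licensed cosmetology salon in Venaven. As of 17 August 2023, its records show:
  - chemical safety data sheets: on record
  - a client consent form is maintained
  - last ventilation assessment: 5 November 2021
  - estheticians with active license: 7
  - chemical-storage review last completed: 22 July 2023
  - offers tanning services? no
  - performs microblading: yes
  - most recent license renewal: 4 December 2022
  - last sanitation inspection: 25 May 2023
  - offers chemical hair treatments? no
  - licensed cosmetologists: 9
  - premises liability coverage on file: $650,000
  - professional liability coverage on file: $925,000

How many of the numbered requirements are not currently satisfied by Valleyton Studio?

1. sanitation inspection 84 days ago vs limit 90 → met
2. premises liability coverage $650,000 ≥ $575,000 → met
3. licensed cosmetologists 9 ≥ 6 → met
4. license renewal 256 days ago vs limit 270 → met
5. chemical safety data sheets present → met
6. estheticians with active license 7 ≥ 4 → met
7. condition 'offers chemical hair treatments' does not hold → requirement n/a → met
8. condition 'performs microblading' holds; ventilation assessment 650 days ago vs limit 730 → met
9. chemical-storage review 26 days ago vs limit 30 → met
10. client consent form present → met
11. professional liability coverage $925,000 ≥ $900,000 → met
12. condition 'offers tanning services' does not hold → requirement n/a → met
Not met: 0 of 12

0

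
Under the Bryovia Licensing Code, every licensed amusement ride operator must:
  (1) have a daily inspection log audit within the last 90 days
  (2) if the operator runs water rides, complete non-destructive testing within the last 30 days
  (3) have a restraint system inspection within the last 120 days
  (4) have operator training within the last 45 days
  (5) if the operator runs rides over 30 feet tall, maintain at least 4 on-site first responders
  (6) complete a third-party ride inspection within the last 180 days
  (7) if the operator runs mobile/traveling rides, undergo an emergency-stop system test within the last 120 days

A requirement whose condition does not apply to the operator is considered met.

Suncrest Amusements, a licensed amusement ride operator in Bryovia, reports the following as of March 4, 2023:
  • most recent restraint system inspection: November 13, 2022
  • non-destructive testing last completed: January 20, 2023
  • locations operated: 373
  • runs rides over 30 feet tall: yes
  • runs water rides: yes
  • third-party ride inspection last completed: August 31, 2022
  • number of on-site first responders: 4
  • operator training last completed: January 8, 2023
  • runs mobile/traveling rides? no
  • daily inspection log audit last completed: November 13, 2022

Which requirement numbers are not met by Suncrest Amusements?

1. daily inspection log audit 111 days ago vs limit 90 → not met
2. condition 'runs water rides' holds; non-destructive testing 43 days ago vs limit 30 → not met
3. restraint system inspection 111 days ago vs limit 120 → met
4. operator training 55 days ago vs limit 45 → not met
5. condition 'runs rides over 30 feet tall' holds; on-site first responders 4 ≥ 4 → met
6. third-party ride inspection 185 days ago vs limit 180 → not met
7. condition 'runs mobile/traveling rides' does not hold → requirement n/a → met
Not met: 1, 2, 4, 6

1, 2, 4, 6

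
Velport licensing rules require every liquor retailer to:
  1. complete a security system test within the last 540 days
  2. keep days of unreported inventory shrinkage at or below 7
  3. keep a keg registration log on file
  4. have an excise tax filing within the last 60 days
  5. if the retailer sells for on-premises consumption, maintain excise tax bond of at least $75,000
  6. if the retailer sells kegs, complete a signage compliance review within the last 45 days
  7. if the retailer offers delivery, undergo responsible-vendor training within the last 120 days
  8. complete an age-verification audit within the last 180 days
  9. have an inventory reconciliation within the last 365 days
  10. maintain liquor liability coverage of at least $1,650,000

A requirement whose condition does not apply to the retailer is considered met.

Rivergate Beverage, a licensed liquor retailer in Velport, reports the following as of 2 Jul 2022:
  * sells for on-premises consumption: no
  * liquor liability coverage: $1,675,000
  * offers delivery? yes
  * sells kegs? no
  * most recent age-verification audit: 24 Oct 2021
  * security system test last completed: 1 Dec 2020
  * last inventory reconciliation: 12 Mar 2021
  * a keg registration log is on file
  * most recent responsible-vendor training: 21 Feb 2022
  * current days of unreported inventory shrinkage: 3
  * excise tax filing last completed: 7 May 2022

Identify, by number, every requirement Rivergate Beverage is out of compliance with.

1, 7, 8, 9

1. security system test 578 days ago vs limit 540 → not met
2. days of unreported inventory shrinkage 3 ≤ 7 → met
3. keg registration log present → met
4. excise tax filing 56 days ago vs limit 60 → met
5. condition 'sells for on-premises consumption' does not hold → requirement n/a → met
6. condition 'sells kegs' does not hold → requirement n/a → met
7. condition 'offers delivery' holds; responsible-vendor training 131 days ago vs limit 120 → not met
8. age-verification audit 251 days ago vs limit 180 → not met
9. inventory reconciliation 477 days ago vs limit 365 → not met
10. liquor liability coverage $1,675,000 ≥ $1,650,000 → met
Not met: 1, 7, 8, 9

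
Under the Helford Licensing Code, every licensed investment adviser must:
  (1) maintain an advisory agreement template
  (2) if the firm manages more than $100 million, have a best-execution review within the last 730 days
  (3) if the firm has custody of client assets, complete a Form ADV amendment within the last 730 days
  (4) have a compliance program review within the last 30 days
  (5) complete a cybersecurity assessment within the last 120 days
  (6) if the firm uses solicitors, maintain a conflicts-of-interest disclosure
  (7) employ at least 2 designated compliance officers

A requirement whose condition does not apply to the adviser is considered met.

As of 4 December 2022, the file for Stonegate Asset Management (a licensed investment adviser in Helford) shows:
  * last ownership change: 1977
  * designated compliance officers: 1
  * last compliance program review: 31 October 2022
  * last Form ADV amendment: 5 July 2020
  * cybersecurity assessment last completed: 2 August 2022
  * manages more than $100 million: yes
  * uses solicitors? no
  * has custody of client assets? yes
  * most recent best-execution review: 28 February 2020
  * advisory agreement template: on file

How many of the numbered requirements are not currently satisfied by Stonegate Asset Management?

1. advisory agreement template present → met
2. condition 'manages more than $100 million' holds; best-execution review 1010 days ago vs limit 730 → not met
3. condition 'has custody of client assets' holds; Form ADV amendment 882 days ago vs limit 730 → not met
4. compliance program review 34 days ago vs limit 30 → not met
5. cybersecurity assessment 124 days ago vs limit 120 → not met
6. condition 'uses solicitors' does not hold → requirement n/a → met
7. designated compliance officers 1 < 2 → not met
Not met: 5 of 7

5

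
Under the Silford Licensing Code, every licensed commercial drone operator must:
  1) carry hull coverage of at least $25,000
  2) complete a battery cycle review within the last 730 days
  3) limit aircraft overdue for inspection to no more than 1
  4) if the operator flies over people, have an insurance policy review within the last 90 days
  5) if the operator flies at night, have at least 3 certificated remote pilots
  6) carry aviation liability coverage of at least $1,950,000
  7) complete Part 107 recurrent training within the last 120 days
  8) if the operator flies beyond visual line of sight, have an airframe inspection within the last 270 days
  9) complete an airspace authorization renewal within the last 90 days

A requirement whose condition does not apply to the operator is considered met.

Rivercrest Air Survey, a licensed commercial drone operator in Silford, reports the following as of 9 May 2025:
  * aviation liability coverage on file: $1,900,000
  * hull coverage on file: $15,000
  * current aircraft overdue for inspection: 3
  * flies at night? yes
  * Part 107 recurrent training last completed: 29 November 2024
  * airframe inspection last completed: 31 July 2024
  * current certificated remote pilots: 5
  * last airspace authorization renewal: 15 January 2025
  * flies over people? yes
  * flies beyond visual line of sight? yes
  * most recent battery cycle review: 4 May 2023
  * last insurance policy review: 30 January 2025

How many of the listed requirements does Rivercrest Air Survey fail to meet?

8

1. hull coverage $15,000 < $25,000 → not met
2. battery cycle review 736 days ago vs limit 730 → not met
3. aircraft overdue for inspection 3 > 1 → not met
4. condition 'flies over people' holds; insurance policy review 99 days ago vs limit 90 → not met
5. condition 'flies at night' holds; certificated remote pilots 5 ≥ 3 → met
6. aviation liability coverage $1,900,000 < $1,950,000 → not met
7. Part 107 recurrent training 161 days ago vs limit 120 → not met
8. condition 'flies beyond visual line of sight' holds; airframe inspection 282 days ago vs limit 270 → not met
9. airspace authorization renewal 114 days ago vs limit 90 → not met
Not met: 8 of 9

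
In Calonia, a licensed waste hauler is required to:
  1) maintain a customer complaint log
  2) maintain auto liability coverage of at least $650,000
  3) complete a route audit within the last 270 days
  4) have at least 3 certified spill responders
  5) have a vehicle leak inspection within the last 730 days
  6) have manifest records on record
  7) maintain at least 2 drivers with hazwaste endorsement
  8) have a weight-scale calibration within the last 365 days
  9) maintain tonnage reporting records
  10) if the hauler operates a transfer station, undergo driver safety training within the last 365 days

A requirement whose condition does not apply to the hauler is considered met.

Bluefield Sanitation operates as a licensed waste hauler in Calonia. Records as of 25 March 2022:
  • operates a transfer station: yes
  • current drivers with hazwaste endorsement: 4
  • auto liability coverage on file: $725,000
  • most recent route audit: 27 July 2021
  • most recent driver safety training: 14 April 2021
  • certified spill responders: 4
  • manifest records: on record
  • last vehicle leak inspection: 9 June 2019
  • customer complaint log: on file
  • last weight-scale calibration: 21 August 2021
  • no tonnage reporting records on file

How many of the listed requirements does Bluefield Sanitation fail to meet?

2

1. customer complaint log present → met
2. auto liability coverage $725,000 ≥ $650,000 → met
3. route audit 241 days ago vs limit 270 → met
4. certified spill responders 4 ≥ 3 → met
5. vehicle leak inspection 1020 days ago vs limit 730 → not met
6. manifest records present → met
7. drivers with hazwaste endorsement 4 ≥ 2 → met
8. weight-scale calibration 216 days ago vs limit 365 → met
9. tonnage reporting records absent → not met
10. condition 'operates a transfer station' holds; driver safety training 345 days ago vs limit 365 → met
Not met: 2 of 10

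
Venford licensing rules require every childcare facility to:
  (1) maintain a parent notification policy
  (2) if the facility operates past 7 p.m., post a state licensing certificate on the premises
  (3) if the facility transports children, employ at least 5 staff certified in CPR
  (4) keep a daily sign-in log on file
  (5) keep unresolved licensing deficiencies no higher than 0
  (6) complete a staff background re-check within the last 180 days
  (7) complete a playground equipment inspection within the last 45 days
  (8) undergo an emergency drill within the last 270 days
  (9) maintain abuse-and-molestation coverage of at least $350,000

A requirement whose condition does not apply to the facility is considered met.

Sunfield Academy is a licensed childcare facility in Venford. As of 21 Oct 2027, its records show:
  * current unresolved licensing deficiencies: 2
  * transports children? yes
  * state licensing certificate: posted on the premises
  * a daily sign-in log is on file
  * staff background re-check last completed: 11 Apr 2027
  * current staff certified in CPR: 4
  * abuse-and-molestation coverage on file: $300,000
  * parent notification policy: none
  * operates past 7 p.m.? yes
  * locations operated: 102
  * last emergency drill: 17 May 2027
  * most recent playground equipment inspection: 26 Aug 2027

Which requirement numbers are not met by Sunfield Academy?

1. parent notification policy absent → not met
2. condition 'operates past 7 p.m.' holds; state licensing certificate present → met
3. condition 'transports children' holds; staff certified in CPR 4 < 5 → not met
4. daily sign-in log present → met
5. unresolved licensing deficiencies 2 > 0 → not met
6. staff background re-check 193 days ago vs limit 180 → not met
7. playground equipment inspection 56 days ago vs limit 45 → not met
8. emergency drill 157 days ago vs limit 270 → met
9. abuse-and-molestation coverage $300,000 < $350,000 → not met
Not met: 1, 3, 5, 6, 7, 9

1, 3, 5, 6, 7, 9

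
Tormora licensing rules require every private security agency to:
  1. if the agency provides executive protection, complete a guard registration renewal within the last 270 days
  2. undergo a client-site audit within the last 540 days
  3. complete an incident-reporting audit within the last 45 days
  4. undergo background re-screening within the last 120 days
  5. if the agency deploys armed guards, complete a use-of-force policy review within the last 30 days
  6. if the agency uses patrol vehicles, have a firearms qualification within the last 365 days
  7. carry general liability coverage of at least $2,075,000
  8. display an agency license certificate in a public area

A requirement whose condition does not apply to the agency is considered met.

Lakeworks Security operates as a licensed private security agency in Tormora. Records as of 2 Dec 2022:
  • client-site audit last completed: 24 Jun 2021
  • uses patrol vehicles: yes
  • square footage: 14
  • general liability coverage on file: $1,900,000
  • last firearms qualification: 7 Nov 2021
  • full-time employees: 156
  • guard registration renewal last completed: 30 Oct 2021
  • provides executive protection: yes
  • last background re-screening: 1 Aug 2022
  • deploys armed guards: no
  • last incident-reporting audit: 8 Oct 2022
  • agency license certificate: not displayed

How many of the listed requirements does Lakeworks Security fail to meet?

6

1. condition 'provides executive protection' holds; guard registration renewal 398 days ago vs limit 270 → not met
2. client-site audit 526 days ago vs limit 540 → met
3. incident-reporting audit 55 days ago vs limit 45 → not met
4. background re-screening 123 days ago vs limit 120 → not met
5. condition 'deploys armed guards' does not hold → requirement n/a → met
6. condition 'uses patrol vehicles' holds; firearms qualification 390 days ago vs limit 365 → not met
7. general liability coverage $1,900,000 < $2,075,000 → not met
8. agency license certificate absent → not met
Not met: 6 of 8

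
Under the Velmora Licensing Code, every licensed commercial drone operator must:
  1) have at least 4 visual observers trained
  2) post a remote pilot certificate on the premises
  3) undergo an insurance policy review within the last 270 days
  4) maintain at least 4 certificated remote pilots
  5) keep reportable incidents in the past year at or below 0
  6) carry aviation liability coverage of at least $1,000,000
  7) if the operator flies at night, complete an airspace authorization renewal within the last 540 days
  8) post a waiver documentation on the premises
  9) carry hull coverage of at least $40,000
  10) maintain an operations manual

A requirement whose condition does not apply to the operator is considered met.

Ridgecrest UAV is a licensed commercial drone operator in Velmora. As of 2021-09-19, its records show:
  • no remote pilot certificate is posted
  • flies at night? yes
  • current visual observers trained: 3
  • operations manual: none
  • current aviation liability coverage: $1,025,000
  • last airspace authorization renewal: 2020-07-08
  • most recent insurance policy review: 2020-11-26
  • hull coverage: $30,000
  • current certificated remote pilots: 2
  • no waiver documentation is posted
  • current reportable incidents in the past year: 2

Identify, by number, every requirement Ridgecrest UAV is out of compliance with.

1, 2, 3, 4, 5, 8, 9, 10

1. visual observers trained 3 < 4 → not met
2. remote pilot certificate absent → not met
3. insurance policy review 297 days ago vs limit 270 → not met
4. certificated remote pilots 2 < 4 → not met
5. reportable incidents in the past year 2 > 0 → not met
6. aviation liability coverage $1,025,000 ≥ $1,000,000 → met
7. condition 'flies at night' holds; airspace authorization renewal 438 days ago vs limit 540 → met
8. waiver documentation absent → not met
9. hull coverage $30,000 < $40,000 → not met
10. operations manual absent → not met
Not met: 1, 2, 3, 4, 5, 8, 9, 10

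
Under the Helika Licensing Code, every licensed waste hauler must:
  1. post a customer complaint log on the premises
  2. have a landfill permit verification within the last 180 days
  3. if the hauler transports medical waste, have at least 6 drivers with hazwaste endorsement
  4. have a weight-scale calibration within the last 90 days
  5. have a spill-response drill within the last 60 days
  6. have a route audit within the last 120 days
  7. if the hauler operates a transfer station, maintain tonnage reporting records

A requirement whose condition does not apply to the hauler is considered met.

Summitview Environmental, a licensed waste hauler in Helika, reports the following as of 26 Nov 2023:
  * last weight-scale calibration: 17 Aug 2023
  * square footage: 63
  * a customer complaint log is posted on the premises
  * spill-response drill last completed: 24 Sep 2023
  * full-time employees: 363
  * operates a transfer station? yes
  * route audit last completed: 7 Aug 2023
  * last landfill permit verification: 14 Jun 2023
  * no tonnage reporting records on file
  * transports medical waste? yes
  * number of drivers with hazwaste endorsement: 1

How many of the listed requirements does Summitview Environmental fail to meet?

1. customer complaint log present → met
2. landfill permit verification 165 days ago vs limit 180 → met
3. condition 'transports medical waste' holds; drivers with hazwaste endorsement 1 < 6 → not met
4. weight-scale calibration 101 days ago vs limit 90 → not met
5. spill-response drill 63 days ago vs limit 60 → not met
6. route audit 111 days ago vs limit 120 → met
7. condition 'operates a transfer station' holds; tonnage reporting records absent → not met
Not met: 4 of 7

4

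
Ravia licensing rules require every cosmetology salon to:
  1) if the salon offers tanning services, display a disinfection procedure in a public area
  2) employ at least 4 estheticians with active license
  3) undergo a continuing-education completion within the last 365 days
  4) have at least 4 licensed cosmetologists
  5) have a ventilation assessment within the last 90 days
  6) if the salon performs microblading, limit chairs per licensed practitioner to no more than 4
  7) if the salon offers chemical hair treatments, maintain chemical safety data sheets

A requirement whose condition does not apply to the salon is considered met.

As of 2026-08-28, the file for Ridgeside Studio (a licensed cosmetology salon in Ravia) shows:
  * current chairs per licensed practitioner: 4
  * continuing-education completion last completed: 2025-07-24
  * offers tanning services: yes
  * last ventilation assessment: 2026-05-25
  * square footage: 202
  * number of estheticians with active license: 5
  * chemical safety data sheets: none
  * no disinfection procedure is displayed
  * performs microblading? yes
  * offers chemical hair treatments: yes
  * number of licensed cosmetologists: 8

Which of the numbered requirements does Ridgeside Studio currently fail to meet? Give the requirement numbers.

1, 3, 5, 7

1. condition 'offers tanning services' holds; disinfection procedure absent → not met
2. estheticians with active license 5 ≥ 4 → met
3. continuing-education completion 400 days ago vs limit 365 → not met
4. licensed cosmetologists 8 ≥ 4 → met
5. ventilation assessment 95 days ago vs limit 90 → not met
6. condition 'performs microblading' holds; chairs per licensed practitioner 4 ≤ 4 → met
7. condition 'offers chemical hair treatments' holds; chemical safety data sheets absent → not met
Not met: 1, 3, 5, 7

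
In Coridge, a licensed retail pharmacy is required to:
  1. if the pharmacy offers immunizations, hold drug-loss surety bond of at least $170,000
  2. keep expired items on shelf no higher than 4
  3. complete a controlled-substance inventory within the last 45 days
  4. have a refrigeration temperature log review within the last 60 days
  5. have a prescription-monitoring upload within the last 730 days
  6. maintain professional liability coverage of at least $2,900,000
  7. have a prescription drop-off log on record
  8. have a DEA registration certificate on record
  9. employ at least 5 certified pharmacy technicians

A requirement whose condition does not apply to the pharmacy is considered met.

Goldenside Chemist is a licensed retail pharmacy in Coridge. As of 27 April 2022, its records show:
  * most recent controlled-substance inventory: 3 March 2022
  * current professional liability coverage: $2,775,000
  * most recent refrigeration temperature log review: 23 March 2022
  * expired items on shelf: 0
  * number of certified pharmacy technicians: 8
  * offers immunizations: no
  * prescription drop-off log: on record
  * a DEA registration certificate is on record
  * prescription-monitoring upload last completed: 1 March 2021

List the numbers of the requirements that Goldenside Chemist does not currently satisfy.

1. condition 'offers immunizations' does not hold → requirement n/a → met
2. expired items on shelf 0 ≤ 4 → met
3. controlled-substance inventory 55 days ago vs limit 45 → not met
4. refrigeration temperature log review 35 days ago vs limit 60 → met
5. prescription-monitoring upload 422 days ago vs limit 730 → met
6. professional liability coverage $2,775,000 < $2,900,000 → not met
7. prescription drop-off log present → met
8. DEA registration certificate present → met
9. certified pharmacy technicians 8 ≥ 5 → met
Not met: 3, 6

3, 6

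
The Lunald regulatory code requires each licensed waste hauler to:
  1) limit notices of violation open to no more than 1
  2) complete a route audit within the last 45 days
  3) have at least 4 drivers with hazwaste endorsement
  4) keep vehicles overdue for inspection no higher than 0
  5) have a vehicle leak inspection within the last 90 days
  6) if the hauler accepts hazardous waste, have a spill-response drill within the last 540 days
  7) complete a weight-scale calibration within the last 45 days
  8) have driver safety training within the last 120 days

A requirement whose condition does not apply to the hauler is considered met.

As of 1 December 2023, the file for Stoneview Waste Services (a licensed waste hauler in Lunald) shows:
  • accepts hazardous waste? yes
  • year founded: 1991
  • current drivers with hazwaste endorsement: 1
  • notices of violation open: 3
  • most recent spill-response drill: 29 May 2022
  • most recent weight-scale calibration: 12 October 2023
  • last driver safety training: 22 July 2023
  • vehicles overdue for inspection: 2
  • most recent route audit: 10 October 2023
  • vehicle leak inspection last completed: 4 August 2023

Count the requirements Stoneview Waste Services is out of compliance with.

8

1. notices of violation open 3 > 1 → not met
2. route audit 52 days ago vs limit 45 → not met
3. drivers with hazwaste endorsement 1 < 4 → not met
4. vehicles overdue for inspection 2 > 0 → not met
5. vehicle leak inspection 119 days ago vs limit 90 → not met
6. condition 'accepts hazardous waste' holds; spill-response drill 551 days ago vs limit 540 → not met
7. weight-scale calibration 50 days ago vs limit 45 → not met
8. driver safety training 132 days ago vs limit 120 → not met
Not met: 8 of 8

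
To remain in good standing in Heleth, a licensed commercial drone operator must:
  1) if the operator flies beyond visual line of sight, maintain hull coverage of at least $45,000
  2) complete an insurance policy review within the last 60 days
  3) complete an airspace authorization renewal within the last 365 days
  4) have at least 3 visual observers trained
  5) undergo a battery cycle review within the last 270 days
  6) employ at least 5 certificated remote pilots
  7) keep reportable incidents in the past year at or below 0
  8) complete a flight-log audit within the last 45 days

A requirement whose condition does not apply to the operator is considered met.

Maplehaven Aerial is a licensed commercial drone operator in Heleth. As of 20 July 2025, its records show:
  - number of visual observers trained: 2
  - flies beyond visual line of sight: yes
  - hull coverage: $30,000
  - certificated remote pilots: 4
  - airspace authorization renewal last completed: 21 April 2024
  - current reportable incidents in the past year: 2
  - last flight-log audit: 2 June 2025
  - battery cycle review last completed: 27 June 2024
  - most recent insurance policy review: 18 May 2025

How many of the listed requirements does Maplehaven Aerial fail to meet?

1. condition 'flies beyond visual line of sight' holds; hull coverage $30,000 < $45,000 → not met
2. insurance policy review 63 days ago vs limit 60 → not met
3. airspace authorization renewal 455 days ago vs limit 365 → not met
4. visual observers trained 2 < 3 → not met
5. battery cycle review 388 days ago vs limit 270 → not met
6. certificated remote pilots 4 < 5 → not met
7. reportable incidents in the past year 2 > 0 → not met
8. flight-log audit 48 days ago vs limit 45 → not met
Not met: 8 of 8

8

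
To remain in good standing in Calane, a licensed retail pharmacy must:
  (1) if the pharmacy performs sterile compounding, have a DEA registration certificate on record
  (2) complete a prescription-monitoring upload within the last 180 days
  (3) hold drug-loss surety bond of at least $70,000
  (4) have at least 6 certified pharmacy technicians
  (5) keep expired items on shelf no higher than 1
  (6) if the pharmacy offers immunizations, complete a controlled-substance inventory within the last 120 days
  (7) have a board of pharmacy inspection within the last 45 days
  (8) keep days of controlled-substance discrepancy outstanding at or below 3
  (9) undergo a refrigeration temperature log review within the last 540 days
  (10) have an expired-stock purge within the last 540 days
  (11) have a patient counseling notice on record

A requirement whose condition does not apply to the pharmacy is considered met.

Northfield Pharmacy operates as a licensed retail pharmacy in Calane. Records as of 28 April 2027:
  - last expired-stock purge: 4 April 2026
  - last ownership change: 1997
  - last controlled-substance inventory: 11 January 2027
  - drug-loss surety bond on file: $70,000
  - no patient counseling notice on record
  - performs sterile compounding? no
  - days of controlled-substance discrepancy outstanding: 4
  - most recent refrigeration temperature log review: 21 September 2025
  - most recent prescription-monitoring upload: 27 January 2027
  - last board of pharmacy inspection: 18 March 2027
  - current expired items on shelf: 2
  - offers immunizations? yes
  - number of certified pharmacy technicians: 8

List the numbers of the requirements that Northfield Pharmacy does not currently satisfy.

5, 8, 9, 11

1. condition 'performs sterile compounding' does not hold → requirement n/a → met
2. prescription-monitoring upload 91 days ago vs limit 180 → met
3. drug-loss surety bond $70,000 ≥ $70,000 → met
4. certified pharmacy technicians 8 ≥ 6 → met
5. expired items on shelf 2 > 1 → not met
6. condition 'offers immunizations' holds; controlled-substance inventory 107 days ago vs limit 120 → met
7. board of pharmacy inspection 41 days ago vs limit 45 → met
8. days of controlled-substance discrepancy outstanding 4 > 3 → not met
9. refrigeration temperature log review 584 days ago vs limit 540 → not met
10. expired-stock purge 389 days ago vs limit 540 → met
11. patient counseling notice absent → not met
Not met: 5, 8, 9, 11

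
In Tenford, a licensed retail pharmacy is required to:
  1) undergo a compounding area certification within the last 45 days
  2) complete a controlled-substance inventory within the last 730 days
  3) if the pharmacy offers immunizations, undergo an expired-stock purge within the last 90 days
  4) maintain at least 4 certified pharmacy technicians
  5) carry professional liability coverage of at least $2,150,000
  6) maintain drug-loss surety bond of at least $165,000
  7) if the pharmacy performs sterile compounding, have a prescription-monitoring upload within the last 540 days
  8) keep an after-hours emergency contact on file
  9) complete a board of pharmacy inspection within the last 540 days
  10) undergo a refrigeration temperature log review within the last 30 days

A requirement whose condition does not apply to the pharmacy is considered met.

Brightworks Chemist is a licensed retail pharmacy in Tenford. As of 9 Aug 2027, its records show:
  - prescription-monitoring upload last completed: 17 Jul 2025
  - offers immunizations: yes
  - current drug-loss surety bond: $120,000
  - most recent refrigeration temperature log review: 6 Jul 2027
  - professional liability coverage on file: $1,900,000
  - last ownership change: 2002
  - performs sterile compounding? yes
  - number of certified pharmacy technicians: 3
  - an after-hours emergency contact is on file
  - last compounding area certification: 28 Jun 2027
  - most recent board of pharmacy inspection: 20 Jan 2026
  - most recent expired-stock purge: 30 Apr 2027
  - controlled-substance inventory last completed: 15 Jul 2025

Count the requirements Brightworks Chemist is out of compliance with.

8

1. compounding area certification 42 days ago vs limit 45 → met
2. controlled-substance inventory 755 days ago vs limit 730 → not met
3. condition 'offers immunizations' holds; expired-stock purge 101 days ago vs limit 90 → not met
4. certified pharmacy technicians 3 < 4 → not met
5. professional liability coverage $1,900,000 < $2,150,000 → not met
6. drug-loss surety bond $120,000 < $165,000 → not met
7. condition 'performs sterile compounding' holds; prescription-monitoring upload 753 days ago vs limit 540 → not met
8. after-hours emergency contact present → met
9. board of pharmacy inspection 566 days ago vs limit 540 → not met
10. refrigeration temperature log review 34 days ago vs limit 30 → not met
Not met: 8 of 10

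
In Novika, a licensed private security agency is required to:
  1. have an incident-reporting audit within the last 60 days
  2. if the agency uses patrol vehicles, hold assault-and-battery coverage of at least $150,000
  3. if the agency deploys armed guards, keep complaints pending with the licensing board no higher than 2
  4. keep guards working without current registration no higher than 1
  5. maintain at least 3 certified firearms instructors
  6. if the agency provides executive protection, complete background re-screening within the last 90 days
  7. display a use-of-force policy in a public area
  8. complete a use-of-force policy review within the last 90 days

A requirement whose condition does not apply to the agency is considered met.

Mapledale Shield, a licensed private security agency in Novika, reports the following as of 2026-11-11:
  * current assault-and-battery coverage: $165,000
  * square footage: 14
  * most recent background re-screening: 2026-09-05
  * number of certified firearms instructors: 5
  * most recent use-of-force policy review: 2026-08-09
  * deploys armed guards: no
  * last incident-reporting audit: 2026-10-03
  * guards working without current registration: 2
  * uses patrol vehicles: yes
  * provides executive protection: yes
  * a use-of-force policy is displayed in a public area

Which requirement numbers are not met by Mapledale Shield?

4, 8

1. incident-reporting audit 39 days ago vs limit 60 → met
2. condition 'uses patrol vehicles' holds; assault-and-battery coverage $165,000 ≥ $150,000 → met
3. condition 'deploys armed guards' does not hold → requirement n/a → met
4. guards working without current registration 2 > 1 → not met
5. certified firearms instructors 5 ≥ 3 → met
6. condition 'provides executive protection' holds; background re-screening 67 days ago vs limit 90 → met
7. use-of-force policy present → met
8. use-of-force policy review 94 days ago vs limit 90 → not met
Not met: 4, 8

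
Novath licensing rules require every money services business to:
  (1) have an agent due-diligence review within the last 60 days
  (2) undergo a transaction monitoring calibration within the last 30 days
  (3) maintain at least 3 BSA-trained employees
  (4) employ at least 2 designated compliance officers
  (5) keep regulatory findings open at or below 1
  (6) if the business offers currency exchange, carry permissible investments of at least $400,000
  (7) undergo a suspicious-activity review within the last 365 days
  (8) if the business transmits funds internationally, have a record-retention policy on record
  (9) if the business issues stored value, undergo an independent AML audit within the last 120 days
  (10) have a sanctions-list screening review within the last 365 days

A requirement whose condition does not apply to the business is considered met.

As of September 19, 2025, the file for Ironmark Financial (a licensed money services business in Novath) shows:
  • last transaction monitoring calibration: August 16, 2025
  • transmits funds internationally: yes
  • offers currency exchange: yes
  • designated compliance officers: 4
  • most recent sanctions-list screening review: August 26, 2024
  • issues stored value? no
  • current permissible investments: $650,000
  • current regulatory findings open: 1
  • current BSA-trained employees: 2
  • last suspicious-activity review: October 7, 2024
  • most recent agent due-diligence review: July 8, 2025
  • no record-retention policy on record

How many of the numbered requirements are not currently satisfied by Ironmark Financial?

1. agent due-diligence review 73 days ago vs limit 60 → not met
2. transaction monitoring calibration 34 days ago vs limit 30 → not met
3. BSA-trained employees 2 < 3 → not met
4. designated compliance officers 4 ≥ 2 → met
5. regulatory findings open 1 ≤ 1 → met
6. condition 'offers currency exchange' holds; permissible investments $650,000 ≥ $400,000 → met
7. suspicious-activity review 347 days ago vs limit 365 → met
8. condition 'transmits funds internationally' holds; record-retention policy absent → not met
9. condition 'issues stored value' does not hold → requirement n/a → met
10. sanctions-list screening review 389 days ago vs limit 365 → not met
Not met: 5 of 10

5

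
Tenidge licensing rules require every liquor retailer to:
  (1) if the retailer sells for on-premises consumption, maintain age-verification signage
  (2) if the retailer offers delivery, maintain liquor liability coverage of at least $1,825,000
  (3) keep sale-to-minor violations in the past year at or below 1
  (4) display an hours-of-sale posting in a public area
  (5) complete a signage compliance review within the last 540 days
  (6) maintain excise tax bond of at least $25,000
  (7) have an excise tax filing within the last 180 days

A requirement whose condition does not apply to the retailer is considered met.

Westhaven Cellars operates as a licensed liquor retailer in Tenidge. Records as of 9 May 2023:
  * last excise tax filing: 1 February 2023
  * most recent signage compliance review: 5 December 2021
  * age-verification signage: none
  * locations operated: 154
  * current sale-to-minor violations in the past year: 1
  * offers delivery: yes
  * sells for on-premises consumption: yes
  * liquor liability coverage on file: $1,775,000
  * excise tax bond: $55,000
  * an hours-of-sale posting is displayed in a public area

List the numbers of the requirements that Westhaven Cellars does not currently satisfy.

1. condition 'sells for on-premises consumption' holds; age-verification signage absent → not met
2. condition 'offers delivery' holds; liquor liability coverage $1,775,000 < $1,825,000 → not met
3. sale-to-minor violations in the past year 1 ≤ 1 → met
4. hours-of-sale posting present → met
5. signage compliance review 520 days ago vs limit 540 → met
6. excise tax bond $55,000 ≥ $25,000 → met
7. excise tax filing 97 days ago vs limit 180 → met
Not met: 1, 2

1, 2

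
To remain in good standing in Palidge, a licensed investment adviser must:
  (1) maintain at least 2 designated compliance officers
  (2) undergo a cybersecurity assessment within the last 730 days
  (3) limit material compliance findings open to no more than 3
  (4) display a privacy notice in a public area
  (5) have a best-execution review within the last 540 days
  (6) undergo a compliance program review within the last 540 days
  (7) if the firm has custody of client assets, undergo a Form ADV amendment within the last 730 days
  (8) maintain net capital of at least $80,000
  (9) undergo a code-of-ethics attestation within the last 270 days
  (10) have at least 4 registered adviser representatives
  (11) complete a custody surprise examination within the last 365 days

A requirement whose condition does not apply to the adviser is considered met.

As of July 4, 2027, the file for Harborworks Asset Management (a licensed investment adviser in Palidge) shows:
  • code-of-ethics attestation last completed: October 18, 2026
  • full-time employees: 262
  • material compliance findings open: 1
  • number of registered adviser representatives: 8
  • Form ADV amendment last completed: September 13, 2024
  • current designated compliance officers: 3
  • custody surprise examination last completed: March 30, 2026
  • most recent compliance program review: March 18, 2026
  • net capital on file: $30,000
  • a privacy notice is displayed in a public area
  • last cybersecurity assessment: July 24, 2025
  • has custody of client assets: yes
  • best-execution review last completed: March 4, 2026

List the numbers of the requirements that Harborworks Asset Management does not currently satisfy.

7, 8, 11

1. designated compliance officers 3 ≥ 2 → met
2. cybersecurity assessment 710 days ago vs limit 730 → met
3. material compliance findings open 1 ≤ 3 → met
4. privacy notice present → met
5. best-execution review 487 days ago vs limit 540 → met
6. compliance program review 473 days ago vs limit 540 → met
7. condition 'has custody of client assets' holds; Form ADV amendment 1024 days ago vs limit 730 → not met
8. net capital $30,000 < $80,000 → not met
9. code-of-ethics attestation 259 days ago vs limit 270 → met
10. registered adviser representatives 8 ≥ 4 → met
11. custody surprise examination 461 days ago vs limit 365 → not met
Not met: 7, 8, 11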